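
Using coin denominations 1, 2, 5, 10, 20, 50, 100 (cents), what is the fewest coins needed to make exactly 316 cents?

6

Use the largest denomination that fits, subtract, and repeat.
316 = 3×100 + 1×10 + 1×5 + 1×1
Total coins = 3 + 1 + 1 + 1 = 6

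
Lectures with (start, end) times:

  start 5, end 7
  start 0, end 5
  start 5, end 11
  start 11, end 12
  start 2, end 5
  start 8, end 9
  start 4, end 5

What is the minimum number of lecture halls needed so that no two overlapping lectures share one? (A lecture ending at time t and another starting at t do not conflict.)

3

The answer is the maximum number of intervals overlapping at any instant.
Events (time:±→running): 0:+→1 2:+→2 4:+→3 … peak 3.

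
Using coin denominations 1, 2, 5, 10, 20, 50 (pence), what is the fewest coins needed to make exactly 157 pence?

5

157 − 3×50→7 − 1×5→2 − 1×2→0
Total coins = 3 + 1 + 1 = 5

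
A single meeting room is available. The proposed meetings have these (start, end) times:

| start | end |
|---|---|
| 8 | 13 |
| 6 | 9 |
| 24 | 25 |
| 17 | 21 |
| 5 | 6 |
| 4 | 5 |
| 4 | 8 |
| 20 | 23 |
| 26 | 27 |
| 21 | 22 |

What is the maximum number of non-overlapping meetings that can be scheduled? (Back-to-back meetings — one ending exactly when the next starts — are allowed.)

7

Sort by end time and greedily take each interval whose start is ≥ the last chosen end.
By end time: (4,5), (5,6), (4,8), (6,9), (8,13), (17,21), (21,22), (20,23), (24,25), (26,27).
Pick (4,5); next start ≥ 5 → (5,6); next start ≥ 6 → (6,9); next start ≥ 9 → (17,21); next start ≥ 21 → (21,22); next start ≥ 22 → (24,25); next start ≥ 25 → (26,27).
Selected 7 meetings.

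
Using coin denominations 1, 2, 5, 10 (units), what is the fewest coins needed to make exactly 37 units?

5

37 = 3×10 + 1×5 + 1×2
Total coins = 3 + 1 + 1 = 5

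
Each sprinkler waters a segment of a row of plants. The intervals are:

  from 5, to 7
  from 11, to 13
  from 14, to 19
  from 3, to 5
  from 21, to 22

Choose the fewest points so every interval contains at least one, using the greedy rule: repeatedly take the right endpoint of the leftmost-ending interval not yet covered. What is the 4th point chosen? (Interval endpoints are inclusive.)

22

Process intervals by earliest right end; each time one isn't hit yet, stab at its right endpoint.
By right end: [3,5]  [5,7]  [11,13]  [14,19]  [21,22]
[3,5] uncovered → point at 5; [11,13] uncovered → point at 13; [14,19] uncovered → point at 19; [21,22] uncovered → point at 22.
Points: 5, 13, 19, 22 (4 total).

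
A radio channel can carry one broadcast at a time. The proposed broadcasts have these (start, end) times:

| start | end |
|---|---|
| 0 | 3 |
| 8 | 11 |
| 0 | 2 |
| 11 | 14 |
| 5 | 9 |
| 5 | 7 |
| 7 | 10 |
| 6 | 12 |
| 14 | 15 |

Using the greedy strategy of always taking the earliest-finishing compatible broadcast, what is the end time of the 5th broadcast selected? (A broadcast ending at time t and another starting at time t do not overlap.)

Order by finish time; keep every interval that doesn't clash with the previous kept one.
Sorted by end: (0,2)  (0,3)  (5,7)  (5,9)  (7,10)  (8,11)  (6,12)  (11,14)  (14,15)
take (0,2); take (5,7); skip (5,9); take (7,10); skip (6,12); take (11,14); take (14,15).
Selected: (0,2) (5,7) (7,10) (11,14) (14,15)

15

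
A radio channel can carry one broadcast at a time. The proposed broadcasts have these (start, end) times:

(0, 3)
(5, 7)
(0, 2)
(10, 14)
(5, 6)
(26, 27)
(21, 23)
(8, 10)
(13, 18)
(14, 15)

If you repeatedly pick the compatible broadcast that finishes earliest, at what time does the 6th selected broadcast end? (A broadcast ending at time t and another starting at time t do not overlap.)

By end time: (0,2), (0,3), (5,6), (5,7), (8,10), (10,14), (14,15), (13,18), (21,23), (26,27).
Pick (0,2); next start ≥ 2 → (5,6); next start ≥ 6 → (8,10); next start ≥ 10 → (10,14); next start ≥ 14 → (14,15); next start ≥ 15 → (21,23); next start ≥ 23 → (26,27).
Selected: (0,2) (5,6) (8,10) (10,14) (14,15) (21,23) (26,27)

23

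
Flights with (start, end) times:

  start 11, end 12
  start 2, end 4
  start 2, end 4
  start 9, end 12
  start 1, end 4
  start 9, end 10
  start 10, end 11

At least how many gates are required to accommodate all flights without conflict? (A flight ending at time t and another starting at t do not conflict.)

3

The answer is the maximum number of intervals overlapping at any instant.
Events (time:±→running): 1:+→1 2:+→2 2:+→3 … peak 3.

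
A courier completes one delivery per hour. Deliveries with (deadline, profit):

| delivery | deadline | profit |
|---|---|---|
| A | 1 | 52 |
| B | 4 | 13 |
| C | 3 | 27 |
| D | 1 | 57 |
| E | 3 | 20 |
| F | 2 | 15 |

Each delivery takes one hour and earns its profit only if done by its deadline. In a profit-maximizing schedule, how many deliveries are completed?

Take jobs in profit order; each goes to the latest open slot no later than its deadline.
Profit order: D=57 A=52 C=27 E=20 F=15 B=13
Assign: D→slot 1, A skipped, C→slot 3, E→slot 2, F skipped, B→slot 4.
Slots: [1:D] [2:E] [3:C] [4:B]
4 of 6 scheduled.

4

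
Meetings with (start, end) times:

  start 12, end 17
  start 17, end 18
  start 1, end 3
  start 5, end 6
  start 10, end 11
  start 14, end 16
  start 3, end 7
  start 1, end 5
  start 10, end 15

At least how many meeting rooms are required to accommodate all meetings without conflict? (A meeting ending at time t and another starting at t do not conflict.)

The answer is the maximum number of intervals overlapping at any instant.
Events (time:±→running): 1:+→1 1:+→2 3:-→1 3:+→2 5:-→1 5:+→2 6:-→1 7:-→0 10:+→1 10:+→2 11:-→1 12:+→2 14:+→3 … peak 3.

3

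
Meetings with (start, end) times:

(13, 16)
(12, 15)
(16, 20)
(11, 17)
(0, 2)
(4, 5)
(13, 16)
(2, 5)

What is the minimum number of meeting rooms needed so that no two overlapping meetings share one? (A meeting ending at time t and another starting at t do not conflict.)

4

starts: [0, 2, 4, 11, 12, 13, 13, 16]
ends:   [2, 5, 5, 15, 16, 16, 17, 20]
s0→1 e2→0 s2→1 s4→2 e5→1 e5→0 s11→1 s12→2 s13→3 s13→4  — peak 4.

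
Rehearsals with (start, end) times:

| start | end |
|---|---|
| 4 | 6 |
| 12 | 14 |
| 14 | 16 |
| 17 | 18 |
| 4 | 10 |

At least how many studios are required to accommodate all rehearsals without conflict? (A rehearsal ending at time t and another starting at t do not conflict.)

2

Count concurrent intervals with a sweep; the peak is the room count.
starts: [4, 4, 12, 14, 17]
ends:   [6, 10, 14, 16, 18]
s4→1 s4→2  — peak 2.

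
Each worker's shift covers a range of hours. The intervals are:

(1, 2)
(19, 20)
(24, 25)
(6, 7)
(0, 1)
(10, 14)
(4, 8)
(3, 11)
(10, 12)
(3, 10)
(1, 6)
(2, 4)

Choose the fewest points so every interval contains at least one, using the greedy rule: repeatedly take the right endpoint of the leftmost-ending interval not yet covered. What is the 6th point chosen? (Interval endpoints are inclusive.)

By right end: [0,1]  [1,2]  [2,4]  [1,6]  [6,7]  [4,8]  [3,10]  [3,11]  [10,12]  [10,14]  [19,20]  [24,25]
[0,1] uncovered → point at 1; [2,4] uncovered → point at 4; [6,7] uncovered → point at 7; [10,12] uncovered → point at 12; [19,20] uncovered → point at 20; [24,25] uncovered → point at 25.
Points: 1, 4, 7, 12, 20, 25 (6 total).

25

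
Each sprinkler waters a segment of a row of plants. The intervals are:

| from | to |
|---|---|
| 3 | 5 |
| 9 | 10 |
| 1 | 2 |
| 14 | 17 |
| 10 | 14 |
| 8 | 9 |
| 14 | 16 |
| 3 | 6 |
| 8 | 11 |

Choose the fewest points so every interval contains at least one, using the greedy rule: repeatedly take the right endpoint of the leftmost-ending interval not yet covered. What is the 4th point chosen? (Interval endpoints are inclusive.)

By right end: [1,2]  [3,5]  [3,6]  [8,9]  [9,10]  [8,11]  [10,14]  [14,16]  [14,17]
[1,2] uncovered → point at 2; [3,5] uncovered → point at 5; [8,9] uncovered → point at 9; [10,14] uncovered → point at 14.
Points: 2, 5, 9, 14 (4 total).

14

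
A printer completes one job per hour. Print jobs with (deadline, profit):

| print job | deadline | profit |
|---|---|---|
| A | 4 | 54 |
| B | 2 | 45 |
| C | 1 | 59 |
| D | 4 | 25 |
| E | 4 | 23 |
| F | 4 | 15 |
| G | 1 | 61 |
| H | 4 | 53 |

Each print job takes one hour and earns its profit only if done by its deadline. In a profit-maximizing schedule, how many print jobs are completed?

By profit: G(d1,61), C(d1,59), A(d4,54), H(d4,53), B(d2,45), D(d4,25), E(d4,23), F(d4,15)
G→slot 1; C skipped; A→slot 4; H→slot 3; B→slot 2; D skipped; E skipped; F skipped.
4 of 8 scheduled.

4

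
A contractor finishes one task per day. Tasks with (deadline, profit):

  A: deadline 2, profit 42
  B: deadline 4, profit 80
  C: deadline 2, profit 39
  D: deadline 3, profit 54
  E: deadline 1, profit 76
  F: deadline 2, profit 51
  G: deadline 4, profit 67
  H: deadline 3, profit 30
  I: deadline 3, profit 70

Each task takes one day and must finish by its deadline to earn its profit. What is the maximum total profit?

293

Take jobs in profit order; each goes to the latest open slot no later than its deadline.
Profit order: B=80 E=76 I=70 G=67 D=54 F=51 A=42 C=39 H=30
Assign: B→slot 4, E→slot 1, I→slot 3, G→slot 2, D skipped, F skipped, A skipped, C skipped, H skipped.
Slots: [1:E] [2:G] [3:I] [4:B]
Profit = 76 + 67 + 70 + 80 = 293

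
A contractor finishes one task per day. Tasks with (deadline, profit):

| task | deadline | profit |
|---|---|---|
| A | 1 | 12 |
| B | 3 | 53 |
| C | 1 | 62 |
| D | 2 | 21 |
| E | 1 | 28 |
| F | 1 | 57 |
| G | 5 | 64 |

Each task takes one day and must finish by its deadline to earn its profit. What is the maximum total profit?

200

Take jobs in profit order; each goes to the latest open slot no later than its deadline.
Profit order: G=64 C=62 F=57 B=53 E=28 D=21 A=12
Assign: G→slot 5, C→slot 1, F skipped, B→slot 3, E skipped, D→slot 2, A skipped.
Slots: [1:C] [2:D] [3:B] [5:G]
Profit = 62 + 21 + 53 + 64 = 200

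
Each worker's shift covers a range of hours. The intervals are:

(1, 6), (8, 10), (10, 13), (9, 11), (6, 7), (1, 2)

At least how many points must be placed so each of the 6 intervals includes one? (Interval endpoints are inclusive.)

3

Sort by right endpoint; whenever an interval is uncovered, place a point at its right end.
By right end: [1,2]  [1,6]  [6,7]  [8,10]  [9,11]  [10,13]
[1,2] uncovered → point at 2; [6,7] uncovered → point at 7; [8,10] uncovered → point at 10.
Points: 2, 7, 10 (3 total).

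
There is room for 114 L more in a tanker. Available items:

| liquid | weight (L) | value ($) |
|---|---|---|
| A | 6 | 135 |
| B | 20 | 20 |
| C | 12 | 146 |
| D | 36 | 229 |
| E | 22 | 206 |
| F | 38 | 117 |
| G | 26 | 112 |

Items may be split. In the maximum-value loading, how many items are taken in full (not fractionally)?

Greedy by value/weight ratio, highest first.
Order: A (135/6=22.50) > C (146/12=12.17) > E (206/22=9.36) > D (229/36=6.36) > G (112/26=4.31) > F (117/38=3.08) > B (20/20=1.00)
Fill: take A (6 @ 135) → take C (12 @ 146) → take E (22 @ 206) → take D (36 @ 229) → take G (26 @ 112) → take 12/38 of F → 36.95; 114/114 used.
5 item(s) taken whole; one partial (take 12/38 of F).

5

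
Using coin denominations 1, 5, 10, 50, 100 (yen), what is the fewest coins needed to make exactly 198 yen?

198 − 1×100→98 − 1×50→48 − 4×10→8 − 1×5→3 − 3×1→0
Total coins = 1 + 1 + 4 + 1 + 3 = 10

10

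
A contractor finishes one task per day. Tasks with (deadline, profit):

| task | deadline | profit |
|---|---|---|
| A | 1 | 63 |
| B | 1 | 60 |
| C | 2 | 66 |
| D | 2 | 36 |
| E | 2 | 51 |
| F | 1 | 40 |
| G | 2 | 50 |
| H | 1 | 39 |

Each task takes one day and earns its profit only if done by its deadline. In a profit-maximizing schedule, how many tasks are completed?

By profit: C(d2,66), A(d1,63), B(d1,60), E(d2,51), G(d2,50), F(d1,40), H(d1,39), D(d2,36)
C→slot 2; A→slot 1; B skipped; E skipped; G skipped; F skipped; H skipped; D skipped.
2 of 8 scheduled.

2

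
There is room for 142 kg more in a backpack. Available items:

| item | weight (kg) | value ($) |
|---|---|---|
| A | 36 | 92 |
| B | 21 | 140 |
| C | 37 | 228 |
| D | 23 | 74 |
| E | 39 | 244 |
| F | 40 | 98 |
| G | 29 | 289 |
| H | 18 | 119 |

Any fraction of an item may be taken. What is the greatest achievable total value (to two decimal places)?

Sort by value per unit weight and fill in that order.
Ratios (sorted): G 9.97, B 6.67, H 6.61, E 6.26, C 6.16, D 3.22, A 2.56, F 2.45
take G (29 @ 289); take B (21 @ 140); take H (18 @ 119); take E (39 @ 244); take 35/37 of C → 215.68. Capacity used 142/142.
Total value = 1007.68

1007.68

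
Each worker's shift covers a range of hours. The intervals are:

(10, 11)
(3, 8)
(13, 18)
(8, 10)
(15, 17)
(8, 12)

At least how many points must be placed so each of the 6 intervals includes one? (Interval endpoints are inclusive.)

3

Sort by right endpoint; whenever an interval is uncovered, place a point at its right end.
Sorted: [3,8] [8,10] [10,11] [8,12] [15,17] [13,18]
{[3,8],[8,10]} hit by 8; {[10,11],[8,12]} hit by 11; {[15,17],[13,18]} hit by 17.
Points: 8, 11, 17 (3 total).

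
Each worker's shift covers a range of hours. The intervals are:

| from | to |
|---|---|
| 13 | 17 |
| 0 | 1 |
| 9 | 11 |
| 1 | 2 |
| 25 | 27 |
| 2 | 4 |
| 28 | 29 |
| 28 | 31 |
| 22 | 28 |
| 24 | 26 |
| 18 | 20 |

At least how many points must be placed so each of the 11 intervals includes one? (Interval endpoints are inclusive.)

7

Sorted: [0,1] [1,2] [2,4] [9,11] [13,17] [18,20] [24,26] [25,27] [22,28] [28,29] [28,31]
{[0,1],[1,2]} hit by 1; {[2,4]} hit by 4; {[9,11]} hit by 11; {[13,17]} hit by 17; {[18,20]} hit by 20; {[24,26],[25,27],[22,28]} hit by 26; {[28,29],[28,31]} hit by 29.
Points: 1, 4, 11, 17, 20, 26, 29 (7 total).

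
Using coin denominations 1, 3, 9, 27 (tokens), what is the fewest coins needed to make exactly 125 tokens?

125 − 4×27→17 − 1×9→8 − 2×3→2 − 2×1→0
Total coins = 4 + 1 + 2 + 2 = 9

9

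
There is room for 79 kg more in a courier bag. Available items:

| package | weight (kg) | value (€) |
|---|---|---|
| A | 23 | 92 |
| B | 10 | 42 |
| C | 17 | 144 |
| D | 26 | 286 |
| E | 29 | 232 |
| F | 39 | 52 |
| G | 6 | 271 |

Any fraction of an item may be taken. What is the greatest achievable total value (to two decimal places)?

Greedy by value/weight ratio, highest first.
Ratios (sorted): G 45.17, D 11.00, C 8.47, E 8.00, B 4.20, A 4.00, F 1.33
take G (6 @ 271); take D (26 @ 286); take C (17 @ 144); take E (29 @ 232); take 1/10 of B → 4.20. Capacity used 79/79.
Total value = 937.20

937.20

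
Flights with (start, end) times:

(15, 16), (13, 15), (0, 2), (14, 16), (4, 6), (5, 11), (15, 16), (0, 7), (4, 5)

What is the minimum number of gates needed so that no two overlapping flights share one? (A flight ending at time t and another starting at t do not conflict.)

3

starts: [0, 0, 4, 4, 5, 13, 14, 15, 15]
ends:   [2, 5, 6, 7, 11, 15, 16, 16, 16]
s0→1 s0→2 e2→1 s4→2 s4→3  — peak 3.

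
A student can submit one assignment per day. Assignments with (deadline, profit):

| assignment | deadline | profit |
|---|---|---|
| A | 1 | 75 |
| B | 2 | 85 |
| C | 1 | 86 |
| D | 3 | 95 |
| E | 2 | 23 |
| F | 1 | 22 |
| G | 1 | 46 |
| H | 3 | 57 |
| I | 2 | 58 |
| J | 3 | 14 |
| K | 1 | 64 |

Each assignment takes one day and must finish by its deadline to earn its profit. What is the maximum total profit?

Sort by profit descending; place each in the latest free slot ≤ its deadline.
Profit order: D=95 C=86 B=85 A=75 K=64 I=58 H=57 G=46 E=23 F=22 J=14
Assign: D→slot 3, C→slot 1, B→slot 2, A skipped, K skipped, I skipped, H skipped, G skipped, E skipped, F skipped, J skipped.
Slots: [1:C] [2:B] [3:D]
Profit = 86 + 85 + 95 = 266

266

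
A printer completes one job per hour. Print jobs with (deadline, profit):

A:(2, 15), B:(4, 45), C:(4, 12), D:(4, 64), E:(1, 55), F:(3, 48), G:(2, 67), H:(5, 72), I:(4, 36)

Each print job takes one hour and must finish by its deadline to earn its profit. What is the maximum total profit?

306

Take jobs in profit order; each goes to the latest open slot no later than its deadline.
Profit order: H=72 G=67 D=64 E=55 F=48 B=45 I=36 A=15 C=12
Assign: H→slot 5, G→slot 2, D→slot 4, E→slot 1, F→slot 3, B skipped, I skipped, A skipped, C skipped.
Slots: [1:E] [2:G] [3:F] [4:D] [5:H]
Profit = 55 + 67 + 48 + 64 + 72 = 306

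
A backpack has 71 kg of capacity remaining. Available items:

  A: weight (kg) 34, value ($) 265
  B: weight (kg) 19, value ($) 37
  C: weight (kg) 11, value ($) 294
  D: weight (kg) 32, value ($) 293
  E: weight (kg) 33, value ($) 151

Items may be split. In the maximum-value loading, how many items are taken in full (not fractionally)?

2

Ratios (sorted): C 26.73, D 9.16, A 7.79, E 4.58, B 1.95
take C (11 @ 294); take D (32 @ 293); take 28/34 of A → 218.24. Capacity used 71/71.
2 item(s) taken whole; one partial (take 28/34 of A).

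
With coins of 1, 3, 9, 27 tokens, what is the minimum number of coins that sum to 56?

56 − 2×27→2 − 2×1→0
Total coins = 2 + 2 = 4

4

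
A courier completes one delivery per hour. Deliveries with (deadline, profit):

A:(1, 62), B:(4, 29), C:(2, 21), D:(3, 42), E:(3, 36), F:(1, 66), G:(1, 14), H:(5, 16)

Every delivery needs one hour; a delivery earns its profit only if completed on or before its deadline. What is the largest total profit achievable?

189

Take jobs in profit order; each goes to the latest open slot no later than its deadline.
Profit order: F=66 A=62 D=42 E=36 B=29 C=21 H=16 G=14
Assign: F→slot 1, A skipped, D→slot 3, E→slot 2, B→slot 4, C skipped, H→slot 5, G skipped.
Slots: [1:F] [2:E] [3:D] [4:B] [5:H]
Profit = 66 + 36 + 42 + 29 + 16 = 189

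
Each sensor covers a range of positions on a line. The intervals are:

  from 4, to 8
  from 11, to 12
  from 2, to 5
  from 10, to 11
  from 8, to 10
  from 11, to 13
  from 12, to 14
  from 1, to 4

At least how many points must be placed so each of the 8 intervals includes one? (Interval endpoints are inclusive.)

Sort by right endpoint; whenever an interval is uncovered, place a point at its right end.
By right end: [1,4]  [2,5]  [4,8]  [8,10]  [10,11]  [11,12]  [11,13]  [12,14]
[1,4] uncovered → point at 4; [8,10] uncovered → point at 10; [11,12] uncovered → point at 12.
Points: 4, 10, 12 (3 total).

3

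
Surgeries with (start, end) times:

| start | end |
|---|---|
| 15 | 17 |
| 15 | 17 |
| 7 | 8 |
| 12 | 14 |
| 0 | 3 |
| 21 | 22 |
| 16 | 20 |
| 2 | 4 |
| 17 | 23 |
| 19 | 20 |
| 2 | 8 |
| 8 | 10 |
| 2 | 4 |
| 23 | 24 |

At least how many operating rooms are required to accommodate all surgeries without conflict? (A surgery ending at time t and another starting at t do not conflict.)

Events (time:±→running): 0:+→1 2:+→2 2:+→3 2:+→4 … peak 4.

4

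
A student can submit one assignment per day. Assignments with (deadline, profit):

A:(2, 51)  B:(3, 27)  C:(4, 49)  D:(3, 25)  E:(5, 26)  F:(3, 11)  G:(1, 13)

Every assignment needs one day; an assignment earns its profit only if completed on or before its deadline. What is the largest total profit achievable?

Profit order: A=51 C=49 B=27 E=26 D=25 G=13 F=11
Assign: A→slot 2, C→slot 4, B→slot 3, E→slot 5, D→slot 1, G skipped, F skipped.
Slots: [1:D] [2:A] [3:B] [4:C] [5:E]
Profit = 25 + 51 + 27 + 49 + 26 = 178

178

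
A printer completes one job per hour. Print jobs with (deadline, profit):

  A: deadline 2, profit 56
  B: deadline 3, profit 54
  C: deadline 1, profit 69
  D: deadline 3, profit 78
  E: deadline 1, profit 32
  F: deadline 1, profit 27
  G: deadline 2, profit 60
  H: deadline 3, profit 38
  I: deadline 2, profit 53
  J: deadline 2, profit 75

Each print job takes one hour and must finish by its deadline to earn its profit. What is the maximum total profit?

222

Sort by profit descending; place each in the latest free slot ≤ its deadline.
Profit order: D=78 J=75 C=69 G=60 A=56 B=54 I=53 H=38 E=32 F=27
Assign: D→slot 3, J→slot 2, C→slot 1, G skipped, A skipped, B skipped, I skipped, H skipped, E skipped, F skipped.
Slots: [1:C] [2:J] [3:D]
Profit = 69 + 75 + 78 = 222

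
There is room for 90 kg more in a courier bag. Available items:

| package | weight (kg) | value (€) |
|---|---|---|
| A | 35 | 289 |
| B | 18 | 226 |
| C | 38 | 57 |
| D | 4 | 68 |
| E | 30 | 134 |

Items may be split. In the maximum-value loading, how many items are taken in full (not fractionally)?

Order: D (68/4=17.00) > B (226/18=12.56) > A (289/35=8.26) > E (134/30=4.47) > C (57/38=1.50)
Fill: take D (4 @ 68) → take B (18 @ 226) → take A (35 @ 289) → take E (30 @ 134) → take 3/38 of C → 4.50; 90/90 used.
4 item(s) taken whole; one partial (take 3/38 of C).

4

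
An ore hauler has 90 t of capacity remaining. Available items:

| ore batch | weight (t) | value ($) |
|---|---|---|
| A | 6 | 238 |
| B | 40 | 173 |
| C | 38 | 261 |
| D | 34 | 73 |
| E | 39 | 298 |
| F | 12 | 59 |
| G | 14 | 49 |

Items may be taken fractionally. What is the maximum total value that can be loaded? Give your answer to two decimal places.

Greedy by value/weight ratio, highest first.
Order: A (238/6=39.67) > E (298/39=7.64) > C (261/38=6.87) > F (59/12=4.92) > B (173/40=4.33) > G (49/14=3.50) > D (73/34=2.15)
Fill: take A (6 @ 238) → take E (39 @ 298) → take C (38 @ 261) → take 7/12 of F → 34.42; 90/90 used.
Total value = 831.42

831.42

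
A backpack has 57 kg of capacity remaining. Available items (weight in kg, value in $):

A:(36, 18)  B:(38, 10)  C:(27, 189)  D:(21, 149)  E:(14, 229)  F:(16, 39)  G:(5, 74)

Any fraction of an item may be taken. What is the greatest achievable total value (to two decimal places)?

571.00

Order: E (229/14=16.36) > G (74/5=14.80) > D (149/21=7.10) > C (189/27=7.00) > F (39/16=2.44) > A (18/36=0.50) > B (10/38=0.26)
Fill: take E (14 @ 229) → take G (5 @ 74) → take D (21 @ 149) → take 17/27 of C → 119.00; 57/57 used.
Total value = 571.00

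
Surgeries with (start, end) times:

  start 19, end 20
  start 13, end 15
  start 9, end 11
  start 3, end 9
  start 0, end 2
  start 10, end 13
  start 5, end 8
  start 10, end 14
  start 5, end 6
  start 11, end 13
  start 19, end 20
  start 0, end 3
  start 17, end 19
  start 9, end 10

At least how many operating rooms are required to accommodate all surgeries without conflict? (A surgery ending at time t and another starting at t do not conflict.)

The answer is the maximum number of intervals overlapping at any instant.
starts: [0, 0, 3, 5, 5, 9, 9, 10, 10, 11, 13, 17, 19, 19]
ends:   [2, 3, 6, 8, 9, 10, 11, 13, 13, 14, 15, 19, 20, 20]
s0→1 s0→2 e2→1 e3→0 s3→1 s5→2 s5→3  — peak 3.

3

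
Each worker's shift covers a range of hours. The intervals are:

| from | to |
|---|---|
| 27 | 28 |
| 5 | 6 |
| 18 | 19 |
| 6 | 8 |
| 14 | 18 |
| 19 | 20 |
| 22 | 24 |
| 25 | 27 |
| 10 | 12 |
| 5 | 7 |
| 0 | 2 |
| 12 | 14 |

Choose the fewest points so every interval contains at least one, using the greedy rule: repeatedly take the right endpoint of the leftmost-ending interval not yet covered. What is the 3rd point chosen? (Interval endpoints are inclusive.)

Sorted: [0,2] [5,6] [5,7] [6,8] [10,12] [12,14] [14,18] [18,19] [19,20] [22,24] [25,27] [27,28]
{[0,2]} hit by 2; {[5,6],[5,7],[6,8]} hit by 6; {[10,12],[12,14]} hit by 12; {[14,18],[18,19]} hit by 18; {[19,20]} hit by 20; {[22,24]} hit by 24; {[25,27],[27,28]} hit by 27.
Points: 2, 6, 12, 18, 20, 24, 27 (7 total).

12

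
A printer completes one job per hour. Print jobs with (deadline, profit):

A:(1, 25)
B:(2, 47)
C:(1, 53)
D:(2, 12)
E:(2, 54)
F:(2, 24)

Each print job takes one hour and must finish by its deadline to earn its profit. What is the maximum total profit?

107

Profit order: E=54 C=53 B=47 A=25 F=24 D=12
Assign: E→slot 2, C→slot 1, B skipped, A skipped, F skipped, D skipped.
Slots: [1:C] [2:E]
Profit = 53 + 54 = 107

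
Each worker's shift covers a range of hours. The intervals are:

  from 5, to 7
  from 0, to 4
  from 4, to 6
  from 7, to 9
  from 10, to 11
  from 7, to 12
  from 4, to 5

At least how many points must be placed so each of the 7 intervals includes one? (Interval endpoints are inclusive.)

Process intervals by earliest right end; each time one isn't hit yet, stab at its right endpoint.
Sorted: [0,4] [4,5] [4,6] [5,7] [7,9] [10,11] [7,12]
{[0,4],[4,5],[4,6]} hit by 4; {[5,7],[7,9]} hit by 7; {[10,11],[7,12]} hit by 11.
Points: 4, 7, 11 (3 total).

3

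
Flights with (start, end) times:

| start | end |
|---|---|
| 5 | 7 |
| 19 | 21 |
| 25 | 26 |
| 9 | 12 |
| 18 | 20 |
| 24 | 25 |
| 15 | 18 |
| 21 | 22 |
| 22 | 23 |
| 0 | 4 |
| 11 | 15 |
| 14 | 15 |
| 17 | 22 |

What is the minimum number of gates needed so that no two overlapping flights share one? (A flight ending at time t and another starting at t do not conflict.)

3

The answer is the maximum number of intervals overlapping at any instant.
starts: [0, 5, 9, 11, 14, 15, 17, 18, 19, 21, 22, 24, 25]
ends:   [4, 7, 12, 15, 15, 18, 20, 21, 22, 22, 23, 25, 26]
s0→1 e4→0 s5→1 e7→0 s9→1 s11→2 e12→1 s14→2 e15→1 e15→0 s15→1 s17→2 e18→1 s18→2 s19→3  — peak 3.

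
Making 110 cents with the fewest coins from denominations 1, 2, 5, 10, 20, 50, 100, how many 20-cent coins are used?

0

110 − 1×100→10 − 1×10→0
Count of 20: 0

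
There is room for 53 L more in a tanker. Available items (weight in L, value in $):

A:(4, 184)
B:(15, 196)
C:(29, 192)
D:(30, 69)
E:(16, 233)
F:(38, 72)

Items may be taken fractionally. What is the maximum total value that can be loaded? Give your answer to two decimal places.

732.17

Sort by value per unit weight and fill in that order.
Order: A (184/4=46.00) > E (233/16=14.56) > B (196/15=13.07) > C (192/29=6.62) > D (69/30=2.30) > F (72/38=1.89)
Fill: take A (4 @ 184) → take E (16 @ 233) → take B (15 @ 196) → take 18/29 of C → 119.17; 53/53 used.
Total value = 732.17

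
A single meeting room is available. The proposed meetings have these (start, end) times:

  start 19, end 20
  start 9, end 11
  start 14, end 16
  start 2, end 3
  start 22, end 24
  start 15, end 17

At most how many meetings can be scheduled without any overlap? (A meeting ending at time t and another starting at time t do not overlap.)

Sort by end time and greedily take each interval whose start is ≥ the last chosen end.
By end time: (2,3), (9,11), (14,16), (15,17), (19,20), (22,24).
Pick (2,3); next start ≥ 3 → (9,11); next start ≥ 11 → (14,16); next start ≥ 16 → (19,20); next start ≥ 20 → (22,24).
Selected 5 meetings.

5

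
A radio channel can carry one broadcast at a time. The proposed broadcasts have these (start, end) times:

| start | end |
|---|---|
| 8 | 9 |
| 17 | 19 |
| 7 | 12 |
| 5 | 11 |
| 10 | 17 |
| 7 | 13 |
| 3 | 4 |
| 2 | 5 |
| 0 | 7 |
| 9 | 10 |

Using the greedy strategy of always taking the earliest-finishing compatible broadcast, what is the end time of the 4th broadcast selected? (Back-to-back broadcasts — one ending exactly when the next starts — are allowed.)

Order by finish time; keep every interval that doesn't clash with the previous kept one.
By end time: (3,4), (2,5), (0,7), (8,9), (9,10), (5,11), (7,12), (7,13), (10,17), (17,19).
Pick (3,4); next start ≥ 4 → (8,9); next start ≥ 9 → (9,10); next start ≥ 10 → (10,17); next start ≥ 17 → (17,19).
Selected: (3,4) (8,9) (9,10) (10,17) (17,19)

17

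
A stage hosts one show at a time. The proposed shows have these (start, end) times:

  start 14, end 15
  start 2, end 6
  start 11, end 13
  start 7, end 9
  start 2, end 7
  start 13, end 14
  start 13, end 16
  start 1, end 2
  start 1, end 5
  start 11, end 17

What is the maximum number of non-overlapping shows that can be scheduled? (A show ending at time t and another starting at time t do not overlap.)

Greedy by earliest finish: after sorting by end time, pick each interval compatible with the last pick.
By end time: (1,2), (1,5), (2,6), (2,7), (7,9), (11,13), (13,14), (14,15), (13,16), (11,17).
Pick (1,2); next start ≥ 2 → (2,6); next start ≥ 6 → (7,9); next start ≥ 9 → (11,13); next start ≥ 13 → (13,14); next start ≥ 14 → (14,15).
Selected 6 shows.

6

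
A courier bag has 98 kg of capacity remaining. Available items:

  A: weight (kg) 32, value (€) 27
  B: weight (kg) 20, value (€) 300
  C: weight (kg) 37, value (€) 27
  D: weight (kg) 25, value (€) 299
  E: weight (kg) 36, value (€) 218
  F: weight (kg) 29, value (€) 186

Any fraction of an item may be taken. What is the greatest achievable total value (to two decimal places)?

Ratios (sorted): B 15.00, D 11.96, F 6.41, E 6.06, A 0.84, C 0.73
take B (20 @ 300); take D (25 @ 299); take F (29 @ 186); take 24/36 of E → 145.33. Capacity used 98/98.
Total value = 930.33

930.33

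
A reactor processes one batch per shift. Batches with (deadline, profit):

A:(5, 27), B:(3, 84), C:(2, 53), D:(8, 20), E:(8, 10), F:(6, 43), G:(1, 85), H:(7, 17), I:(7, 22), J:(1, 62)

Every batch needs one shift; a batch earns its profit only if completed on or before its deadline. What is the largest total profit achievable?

Sort by profit descending; place each in the latest free slot ≤ its deadline.
Profit order: G=85 B=84 J=62 C=53 F=43 A=27 I=22 D=20 H=17 E=10
Assign: G→slot 1, B→slot 3, J skipped, C→slot 2, F→slot 6, A→slot 5, I→slot 7, D→slot 8, H→slot 4, E skipped.
Slots: [1:G] [2:C] [3:B] [4:H] [5:A] [6:F] [7:I] [8:D]
Profit = 85 + 53 + 84 + 17 + 27 + 43 + 22 + 20 = 351

351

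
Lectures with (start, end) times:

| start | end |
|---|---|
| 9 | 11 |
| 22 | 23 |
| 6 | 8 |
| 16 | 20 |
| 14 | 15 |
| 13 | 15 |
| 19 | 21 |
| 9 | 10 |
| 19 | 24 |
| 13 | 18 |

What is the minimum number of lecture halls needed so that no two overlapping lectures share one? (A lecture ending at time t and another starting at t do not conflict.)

Count concurrent intervals with a sweep; the peak is the room count.
starts: [6, 9, 9, 13, 13, 14, 16, 19, 19, 22]
ends:   [8, 10, 11, 15, 15, 18, 20, 21, 23, 24]
s6→1 e8→0 s9→1 s9→2 e10→1 e11→0 s13→1 s13→2 s14→3  — peak 3.

3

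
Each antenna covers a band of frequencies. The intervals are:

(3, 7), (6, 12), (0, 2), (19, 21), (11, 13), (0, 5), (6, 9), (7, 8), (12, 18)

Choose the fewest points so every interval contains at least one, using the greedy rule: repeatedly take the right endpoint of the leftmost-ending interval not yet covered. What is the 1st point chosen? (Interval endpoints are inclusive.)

2

Process intervals by earliest right end; each time one isn't hit yet, stab at its right endpoint.
By right end: [0,2]  [0,5]  [3,7]  [7,8]  [6,9]  [6,12]  [11,13]  [12,18]  [19,21]
[0,2] uncovered → point at 2; [3,7] uncovered → point at 7; [11,13] uncovered → point at 13; [19,21] uncovered → point at 21.
Points: 2, 7, 13, 21 (4 total).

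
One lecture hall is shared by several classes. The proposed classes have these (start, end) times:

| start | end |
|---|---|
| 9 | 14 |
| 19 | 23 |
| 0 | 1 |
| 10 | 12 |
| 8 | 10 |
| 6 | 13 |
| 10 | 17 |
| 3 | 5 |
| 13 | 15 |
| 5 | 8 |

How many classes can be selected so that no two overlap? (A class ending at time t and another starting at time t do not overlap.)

Greedy by earliest finish: after sorting by end time, pick each interval compatible with the last pick.
By end time: (0,1), (3,5), (5,8), (8,10), (10,12), (6,13), (9,14), (13,15), (10,17), (19,23).
Pick (0,1); next start ≥ 1 → (3,5); next start ≥ 5 → (5,8); next start ≥ 8 → (8,10); next start ≥ 10 → (10,12); next start ≥ 12 → (13,15); next start ≥ 15 → (19,23).
Selected 7 classes.

7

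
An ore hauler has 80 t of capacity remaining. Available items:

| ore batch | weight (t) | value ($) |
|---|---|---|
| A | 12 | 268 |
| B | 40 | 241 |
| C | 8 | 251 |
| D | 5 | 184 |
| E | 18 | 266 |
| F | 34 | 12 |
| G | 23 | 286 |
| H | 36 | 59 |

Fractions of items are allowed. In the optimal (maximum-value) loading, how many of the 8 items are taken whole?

5

Order: D (184/5=36.80) > C (251/8=31.38) > A (268/12=22.33) > E (266/18=14.78) > G (286/23=12.43) > B (241/40=6.03) > H (59/36=1.64) > F (12/34=0.35)
Fill: take D (5 @ 184) → take C (8 @ 251) → take A (12 @ 268) → take E (18 @ 266) → take G (23 @ 286) → take 14/40 of B → 84.35; 80/80 used.
5 item(s) taken whole; one partial (take 14/40 of B).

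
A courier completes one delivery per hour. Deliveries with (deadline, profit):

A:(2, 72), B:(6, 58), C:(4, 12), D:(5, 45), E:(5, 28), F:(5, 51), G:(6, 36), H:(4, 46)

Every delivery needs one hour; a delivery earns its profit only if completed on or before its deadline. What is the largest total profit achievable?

Profit order: A=72 B=58 F=51 H=46 D=45 G=36 E=28 C=12
Assign: A→slot 2, B→slot 6, F→slot 5, H→slot 4, D→slot 3, G→slot 1, E skipped, C skipped.
Slots: [1:G] [2:A] [3:D] [4:H] [5:F] [6:B]
Profit = 36 + 72 + 45 + 46 + 51 + 58 = 308

308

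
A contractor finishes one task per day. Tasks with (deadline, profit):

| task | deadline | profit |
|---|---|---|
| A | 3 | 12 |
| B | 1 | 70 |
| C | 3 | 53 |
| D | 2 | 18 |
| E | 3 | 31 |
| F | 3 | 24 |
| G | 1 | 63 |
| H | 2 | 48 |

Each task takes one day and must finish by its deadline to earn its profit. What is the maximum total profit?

171

Sort by profit descending; place each in the latest free slot ≤ its deadline.
By profit: B(d1,70), G(d1,63), C(d3,53), H(d2,48), E(d3,31), F(d3,24), D(d2,18), A(d3,12)
B→slot 1; G skipped; C→slot 3; H→slot 2; E skipped; F skipped; D skipped; A skipped.
Profit = 70 + 48 + 53 = 171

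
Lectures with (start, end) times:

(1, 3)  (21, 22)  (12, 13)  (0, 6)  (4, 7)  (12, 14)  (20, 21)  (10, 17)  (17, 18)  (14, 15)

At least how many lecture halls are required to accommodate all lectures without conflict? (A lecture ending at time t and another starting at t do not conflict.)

3

starts: [0, 1, 4, 10, 12, 12, 14, 17, 20, 21]
ends:   [3, 6, 7, 13, 14, 15, 17, 18, 21, 22]
s0→1 s1→2 e3→1 s4→2 e6→1 e7→0 s10→1 s12→2 s12→3  — peak 3.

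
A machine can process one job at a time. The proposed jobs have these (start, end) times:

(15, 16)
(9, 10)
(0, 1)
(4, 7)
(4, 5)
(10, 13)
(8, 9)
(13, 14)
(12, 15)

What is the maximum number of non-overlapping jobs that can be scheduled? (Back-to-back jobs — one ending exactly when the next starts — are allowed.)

7

Order by finish time; keep every interval that doesn't clash with the previous kept one.
By end time: (0,1), (4,5), (4,7), (8,9), (9,10), (10,13), (13,14), (12,15), (15,16).
Pick (0,1); next start ≥ 1 → (4,5); next start ≥ 5 → (8,9); next start ≥ 9 → (9,10); next start ≥ 10 → (10,13); next start ≥ 13 → (13,14); next start ≥ 14 → (15,16).
Selected 7 jobs.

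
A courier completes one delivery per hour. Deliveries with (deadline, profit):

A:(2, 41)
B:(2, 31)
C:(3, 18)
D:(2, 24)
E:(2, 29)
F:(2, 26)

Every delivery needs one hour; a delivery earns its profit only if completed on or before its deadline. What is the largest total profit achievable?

Sort by profit descending; place each in the latest free slot ≤ its deadline.
By profit: A(d2,41), B(d2,31), E(d2,29), F(d2,26), D(d2,24), C(d3,18)
A→slot 2; B→slot 1; E skipped; F skipped; D skipped; C→slot 3.
Profit = 31 + 41 + 18 = 90

90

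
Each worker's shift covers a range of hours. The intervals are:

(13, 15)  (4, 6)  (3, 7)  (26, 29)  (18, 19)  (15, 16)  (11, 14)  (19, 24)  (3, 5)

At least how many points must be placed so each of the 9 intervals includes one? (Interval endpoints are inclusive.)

Sort by right endpoint; whenever an interval is uncovered, place a point at its right end.
Sorted: [3,5] [4,6] [3,7] [11,14] [13,15] [15,16] [18,19] [19,24] [26,29]
{[3,5],[4,6],[3,7]} hit by 5; {[11,14],[13,15]} hit by 14; {[15,16]} hit by 16; {[18,19],[19,24]} hit by 19; {[26,29]} hit by 29.
Points: 5, 14, 16, 19, 29 (5 total).

5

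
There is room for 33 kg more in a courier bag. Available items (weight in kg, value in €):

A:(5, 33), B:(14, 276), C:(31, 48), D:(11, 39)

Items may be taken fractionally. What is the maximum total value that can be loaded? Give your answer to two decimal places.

352.65

Greedy by value/weight ratio, highest first.
Ratios (sorted): B 19.71, A 6.60, D 3.55, C 1.55
take B (14 @ 276); take A (5 @ 33); take D (11 @ 39); take 3/31 of C → 4.65. Capacity used 33/33.
Total value = 352.65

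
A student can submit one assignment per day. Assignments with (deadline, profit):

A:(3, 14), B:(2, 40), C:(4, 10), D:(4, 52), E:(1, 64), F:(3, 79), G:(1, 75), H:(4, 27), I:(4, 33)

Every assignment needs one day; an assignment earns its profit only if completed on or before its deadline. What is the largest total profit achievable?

246

Take jobs in profit order; each goes to the latest open slot no later than its deadline.
Profit order: F=79 G=75 E=64 D=52 B=40 I=33 H=27 A=14 C=10
Assign: F→slot 3, G→slot 1, E skipped, D→slot 4, B→slot 2, I skipped, H skipped, A skipped, C skipped.
Slots: [1:G] [2:B] [3:F] [4:D]
Profit = 75 + 40 + 79 + 52 = 246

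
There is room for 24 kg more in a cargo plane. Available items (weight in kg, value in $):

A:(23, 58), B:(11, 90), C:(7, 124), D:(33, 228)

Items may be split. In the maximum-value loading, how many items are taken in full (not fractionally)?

Ratios (sorted): C 17.71, B 8.18, D 6.91, A 2.52
take C (7 @ 124); take B (11 @ 90); take 6/33 of D → 41.45. Capacity used 24/24.
2 item(s) taken whole; one partial (take 6/33 of D).

2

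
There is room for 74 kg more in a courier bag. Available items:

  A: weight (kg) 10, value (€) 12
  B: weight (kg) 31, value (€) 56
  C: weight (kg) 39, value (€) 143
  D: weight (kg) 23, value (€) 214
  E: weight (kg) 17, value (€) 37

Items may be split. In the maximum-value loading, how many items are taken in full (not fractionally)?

Ratios (sorted): D 9.30, C 3.67, E 2.18, B 1.81, A 1.20
take D (23 @ 214); take C (39 @ 143); take 12/17 of E → 26.12. Capacity used 74/74.
2 item(s) taken whole; one partial (take 12/17 of E).

2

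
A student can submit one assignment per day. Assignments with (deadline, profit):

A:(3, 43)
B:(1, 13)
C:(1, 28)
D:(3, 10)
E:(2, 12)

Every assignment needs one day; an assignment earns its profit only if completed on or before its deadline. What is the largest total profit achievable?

83

Sort by profit descending; place each in the latest free slot ≤ its deadline.
By profit: A(d3,43), C(d1,28), B(d1,13), E(d2,12), D(d3,10)
A→slot 3; C→slot 1; B skipped; E→slot 2; D skipped.
Profit = 28 + 12 + 43 = 83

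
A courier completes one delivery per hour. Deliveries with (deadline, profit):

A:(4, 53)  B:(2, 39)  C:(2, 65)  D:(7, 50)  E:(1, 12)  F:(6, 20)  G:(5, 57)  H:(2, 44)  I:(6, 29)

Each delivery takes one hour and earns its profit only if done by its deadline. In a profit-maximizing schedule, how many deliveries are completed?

7

Take jobs in profit order; each goes to the latest open slot no later than its deadline.
Profit order: C=65 G=57 A=53 D=50 H=44 B=39 I=29 F=20 E=12
Assign: C→slot 2, G→slot 5, A→slot 4, D→slot 7, H→slot 1, B skipped, I→slot 6, F→slot 3, E skipped.
Slots: [1:H] [2:C] [3:F] [4:A] [5:G] [6:I] [7:D]
7 of 9 scheduled.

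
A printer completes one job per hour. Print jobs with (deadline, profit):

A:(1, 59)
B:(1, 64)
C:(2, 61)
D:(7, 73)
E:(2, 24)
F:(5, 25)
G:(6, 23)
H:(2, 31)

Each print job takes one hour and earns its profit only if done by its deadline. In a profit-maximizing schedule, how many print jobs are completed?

5

Sort by profit descending; place each in the latest free slot ≤ its deadline.
By profit: D(d7,73), B(d1,64), C(d2,61), A(d1,59), H(d2,31), F(d5,25), E(d2,24), G(d6,23)
D→slot 7; B→slot 1; C→slot 2; A skipped; H skipped; F→slot 5; E skipped; G→slot 6.
5 of 8 scheduled.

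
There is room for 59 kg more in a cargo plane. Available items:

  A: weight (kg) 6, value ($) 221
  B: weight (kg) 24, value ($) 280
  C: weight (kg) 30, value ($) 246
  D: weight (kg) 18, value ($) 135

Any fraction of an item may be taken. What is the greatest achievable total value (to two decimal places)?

Ratios (sorted): A 36.83, B 11.67, C 8.20, D 7.50
take A (6 @ 221); take B (24 @ 280); take 29/30 of C → 237.80. Capacity used 59/59.
Total value = 738.80

738.80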